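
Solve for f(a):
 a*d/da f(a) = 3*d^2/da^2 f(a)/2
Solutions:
 f(a) = C1 + C2*erfi(sqrt(3)*a/3)


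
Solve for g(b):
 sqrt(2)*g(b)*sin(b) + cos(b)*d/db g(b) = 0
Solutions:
 g(b) = C1*cos(b)^(sqrt(2))


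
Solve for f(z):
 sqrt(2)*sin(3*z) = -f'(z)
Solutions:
 f(z) = C1 + sqrt(2)*cos(3*z)/3


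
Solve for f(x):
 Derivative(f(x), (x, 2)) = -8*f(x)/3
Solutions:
 f(x) = C1*sin(2*sqrt(6)*x/3) + C2*cos(2*sqrt(6)*x/3)


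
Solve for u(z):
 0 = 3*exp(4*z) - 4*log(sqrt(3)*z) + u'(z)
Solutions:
 u(z) = C1 + 4*z*log(z) + 2*z*(-2 + log(3)) - 3*exp(4*z)/4


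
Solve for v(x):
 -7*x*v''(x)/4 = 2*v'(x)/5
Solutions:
 v(x) = C1 + C2*x^(27/35)


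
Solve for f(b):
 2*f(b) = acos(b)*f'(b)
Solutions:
 f(b) = C1*exp(2*Integral(1/acos(b), b))


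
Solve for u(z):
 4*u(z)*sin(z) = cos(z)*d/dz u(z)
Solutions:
 u(z) = C1/cos(z)^4


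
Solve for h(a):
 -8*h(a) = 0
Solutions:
 h(a) = 0


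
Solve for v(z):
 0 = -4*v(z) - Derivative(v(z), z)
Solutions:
 v(z) = C1*exp(-4*z)


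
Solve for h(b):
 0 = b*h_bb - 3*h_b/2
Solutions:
 h(b) = C1 + C2*b^(5/2)


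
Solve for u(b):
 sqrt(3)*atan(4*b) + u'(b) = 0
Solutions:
 u(b) = C1 - sqrt(3)*(b*atan(4*b) - log(16*b^2 + 1)/8)


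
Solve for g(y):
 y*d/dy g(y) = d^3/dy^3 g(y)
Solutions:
 g(y) = C1 + Integral(C2*airyai(y) + C3*airybi(y), y)


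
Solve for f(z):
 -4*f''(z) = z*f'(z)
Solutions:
 f(z) = C1 + C2*erf(sqrt(2)*z/4)


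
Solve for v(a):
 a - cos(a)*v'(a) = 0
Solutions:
 v(a) = C1 + Integral(a/cos(a), a)


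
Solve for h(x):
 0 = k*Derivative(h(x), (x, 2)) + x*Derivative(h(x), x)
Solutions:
 h(x) = C1 + C2*sqrt(k)*erf(sqrt(2)*x*sqrt(1/k)/2)


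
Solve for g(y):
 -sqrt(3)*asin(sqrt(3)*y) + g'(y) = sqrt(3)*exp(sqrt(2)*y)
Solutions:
 g(y) = C1 + sqrt(3)*(y*asin(sqrt(3)*y) + sqrt(3)*sqrt(1 - 3*y^2)/3) + sqrt(6)*exp(sqrt(2)*y)/2


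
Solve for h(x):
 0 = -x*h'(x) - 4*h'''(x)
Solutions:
 h(x) = C1 + Integral(C2*airyai(-2^(1/3)*x/2) + C3*airybi(-2^(1/3)*x/2), x)


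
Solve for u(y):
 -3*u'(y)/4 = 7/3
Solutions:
 u(y) = C1 - 28*y/9


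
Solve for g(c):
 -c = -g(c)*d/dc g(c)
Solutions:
 g(c) = -sqrt(C1 + c^2)
 g(c) = sqrt(C1 + c^2)


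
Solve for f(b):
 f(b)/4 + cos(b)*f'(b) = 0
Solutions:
 f(b) = C1*(sin(b) - 1)^(1/8)/(sin(b) + 1)^(1/8)


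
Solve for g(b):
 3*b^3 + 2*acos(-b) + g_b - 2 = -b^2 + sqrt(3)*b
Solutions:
 g(b) = C1 - 3*b^4/4 - b^3/3 + sqrt(3)*b^2/2 - 2*b*acos(-b) + 2*b - 2*sqrt(1 - b^2)


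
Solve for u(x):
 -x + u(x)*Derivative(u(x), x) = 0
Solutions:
 u(x) = -sqrt(C1 + x^2)
 u(x) = sqrt(C1 + x^2)


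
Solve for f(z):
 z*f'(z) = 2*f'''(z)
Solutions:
 f(z) = C1 + Integral(C2*airyai(2^(2/3)*z/2) + C3*airybi(2^(2/3)*z/2), z)


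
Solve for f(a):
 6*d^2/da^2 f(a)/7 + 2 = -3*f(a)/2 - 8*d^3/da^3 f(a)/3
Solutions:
 f(a) = C1*exp(a*(-6 + 3*3^(1/3)/(14*sqrt(2422) + 689)^(1/3) + 3^(2/3)*(14*sqrt(2422) + 689)^(1/3))/56)*sin(3*3^(1/6)*a*(-(14*sqrt(2422) + 689)^(1/3) + 3^(2/3)/(14*sqrt(2422) + 689)^(1/3))/56) + C2*exp(a*(-6 + 3*3^(1/3)/(14*sqrt(2422) + 689)^(1/3) + 3^(2/3)*(14*sqrt(2422) + 689)^(1/3))/56)*cos(3*3^(1/6)*a*(-(14*sqrt(2422) + 689)^(1/3) + 3^(2/3)/(14*sqrt(2422) + 689)^(1/3))/56) + C3*exp(-a*(3*3^(1/3)/(14*sqrt(2422) + 689)^(1/3) + 3 + 3^(2/3)*(14*sqrt(2422) + 689)^(1/3))/28) - 4/3


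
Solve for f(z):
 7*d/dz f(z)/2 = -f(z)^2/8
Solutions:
 f(z) = 28/(C1 + z)


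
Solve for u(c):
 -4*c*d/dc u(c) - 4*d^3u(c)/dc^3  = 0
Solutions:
 u(c) = C1 + Integral(C2*airyai(-c) + C3*airybi(-c), c)


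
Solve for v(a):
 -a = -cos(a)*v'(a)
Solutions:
 v(a) = C1 + Integral(a/cos(a), a)


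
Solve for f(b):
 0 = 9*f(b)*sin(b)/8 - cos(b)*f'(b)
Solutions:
 f(b) = C1/cos(b)^(9/8)


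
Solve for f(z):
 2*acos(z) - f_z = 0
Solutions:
 f(z) = C1 + 2*z*acos(z) - 2*sqrt(1 - z^2)


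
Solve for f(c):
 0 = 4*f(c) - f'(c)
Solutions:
 f(c) = C1*exp(4*c)


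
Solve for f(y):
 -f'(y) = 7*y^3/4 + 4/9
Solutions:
 f(y) = C1 - 7*y^4/16 - 4*y/9


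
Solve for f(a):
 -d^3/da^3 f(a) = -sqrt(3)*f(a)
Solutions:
 f(a) = C3*exp(3^(1/6)*a) + (C1*sin(3^(2/3)*a/2) + C2*cos(3^(2/3)*a/2))*exp(-3^(1/6)*a/2)


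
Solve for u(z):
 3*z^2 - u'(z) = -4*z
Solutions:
 u(z) = C1 + z^3 + 2*z^2


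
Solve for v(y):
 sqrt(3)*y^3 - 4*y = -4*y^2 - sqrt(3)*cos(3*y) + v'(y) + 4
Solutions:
 v(y) = C1 + sqrt(3)*y^4/4 + 4*y^3/3 - 2*y^2 - 4*y + sqrt(3)*sin(3*y)/3


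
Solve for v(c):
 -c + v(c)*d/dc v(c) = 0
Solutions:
 v(c) = -sqrt(C1 + c^2)
 v(c) = sqrt(C1 + c^2)


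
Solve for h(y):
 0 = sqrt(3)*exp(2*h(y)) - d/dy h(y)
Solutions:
 h(y) = log(-sqrt(-1/(C1 + sqrt(3)*y))) - log(2)/2
 h(y) = log(-1/(C1 + sqrt(3)*y))/2 - log(2)/2


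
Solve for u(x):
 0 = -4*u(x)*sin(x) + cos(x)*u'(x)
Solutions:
 u(x) = C1/cos(x)^4


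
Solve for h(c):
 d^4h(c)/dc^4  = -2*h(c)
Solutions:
 h(c) = (C1*sin(2^(3/4)*c/2) + C2*cos(2^(3/4)*c/2))*exp(-2^(3/4)*c/2) + (C3*sin(2^(3/4)*c/2) + C4*cos(2^(3/4)*c/2))*exp(2^(3/4)*c/2)


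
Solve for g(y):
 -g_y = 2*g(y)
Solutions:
 g(y) = C1*exp(-2*y)


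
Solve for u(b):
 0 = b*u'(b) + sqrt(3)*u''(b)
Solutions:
 u(b) = C1 + C2*erf(sqrt(2)*3^(3/4)*b/6)


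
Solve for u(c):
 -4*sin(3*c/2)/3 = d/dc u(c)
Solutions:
 u(c) = C1 + 8*cos(3*c/2)/9


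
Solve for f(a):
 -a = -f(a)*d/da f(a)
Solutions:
 f(a) = -sqrt(C1 + a^2)
 f(a) = sqrt(C1 + a^2)


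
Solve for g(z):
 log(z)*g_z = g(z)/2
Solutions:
 g(z) = C1*exp(li(z)/2)


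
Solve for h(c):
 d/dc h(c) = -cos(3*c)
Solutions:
 h(c) = C1 - sin(3*c)/3


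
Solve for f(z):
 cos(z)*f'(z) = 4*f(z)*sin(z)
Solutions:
 f(z) = C1/cos(z)^4


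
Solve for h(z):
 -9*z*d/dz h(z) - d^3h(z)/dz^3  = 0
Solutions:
 h(z) = C1 + Integral(C2*airyai(-3^(2/3)*z) + C3*airybi(-3^(2/3)*z), z)


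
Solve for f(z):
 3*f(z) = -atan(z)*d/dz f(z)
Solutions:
 f(z) = C1*exp(-3*Integral(1/atan(z), z))


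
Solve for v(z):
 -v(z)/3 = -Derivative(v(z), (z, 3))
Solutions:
 v(z) = C3*exp(3^(2/3)*z/3) + (C1*sin(3^(1/6)*z/2) + C2*cos(3^(1/6)*z/2))*exp(-3^(2/3)*z/6)


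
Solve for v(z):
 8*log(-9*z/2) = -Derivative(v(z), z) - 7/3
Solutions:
 v(z) = C1 - 8*z*log(-z) + z*(-16*log(3) + 8*log(2) + 17/3)


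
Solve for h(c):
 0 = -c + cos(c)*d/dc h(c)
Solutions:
 h(c) = C1 + Integral(c/cos(c), c)


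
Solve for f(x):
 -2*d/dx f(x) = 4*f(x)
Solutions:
 f(x) = C1*exp(-2*x)


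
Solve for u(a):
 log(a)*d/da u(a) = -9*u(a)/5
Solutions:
 u(a) = C1*exp(-9*li(a)/5)


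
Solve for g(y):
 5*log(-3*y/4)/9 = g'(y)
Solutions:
 g(y) = C1 + 5*y*log(-y)/9 + 5*y*(-2*log(2) - 1 + log(3))/9


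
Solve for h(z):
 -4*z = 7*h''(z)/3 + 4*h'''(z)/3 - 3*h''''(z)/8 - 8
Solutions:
 h(z) = C1 + C2*z + C3*exp(2*z*(8 - sqrt(190))/9) + C4*exp(2*z*(8 + sqrt(190))/9) - 2*z^3/7 + 108*z^2/49


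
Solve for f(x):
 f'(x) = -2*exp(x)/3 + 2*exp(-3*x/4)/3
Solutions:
 f(x) = C1 - 2*exp(x)/3 - 8*exp(-3*x/4)/9


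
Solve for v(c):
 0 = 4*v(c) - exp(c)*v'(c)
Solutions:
 v(c) = C1*exp(-4*exp(-c))


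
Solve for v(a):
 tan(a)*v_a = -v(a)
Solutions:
 v(a) = C1/sin(a)


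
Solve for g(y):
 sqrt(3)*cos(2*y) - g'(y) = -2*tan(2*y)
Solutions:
 g(y) = C1 - log(cos(2*y)) + sqrt(3)*sin(2*y)/2


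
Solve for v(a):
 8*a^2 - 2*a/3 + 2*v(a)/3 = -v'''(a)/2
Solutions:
 v(a) = C3*exp(-6^(2/3)*a/3) - 12*a^2 + a + (C1*sin(2^(2/3)*3^(1/6)*a/2) + C2*cos(2^(2/3)*3^(1/6)*a/2))*exp(6^(2/3)*a/6)


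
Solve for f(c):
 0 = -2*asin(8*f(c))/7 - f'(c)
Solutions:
 Integral(1/asin(8*_y), (_y, f(c))) = C1 - 2*c/7


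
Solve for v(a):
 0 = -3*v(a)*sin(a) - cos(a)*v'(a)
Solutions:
 v(a) = C1*cos(a)^3


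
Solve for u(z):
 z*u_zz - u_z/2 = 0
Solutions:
 u(z) = C1 + C2*z^(3/2)


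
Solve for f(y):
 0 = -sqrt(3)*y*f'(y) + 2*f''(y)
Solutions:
 f(y) = C1 + C2*erfi(3^(1/4)*y/2)


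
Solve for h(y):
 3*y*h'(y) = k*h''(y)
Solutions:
 h(y) = C1 + C2*erf(sqrt(6)*y*sqrt(-1/k)/2)/sqrt(-1/k)


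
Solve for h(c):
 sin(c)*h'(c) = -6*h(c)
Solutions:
 h(c) = C1*(cos(c)^3 + 3*cos(c)^2 + 3*cos(c) + 1)/(cos(c)^3 - 3*cos(c)^2 + 3*cos(c) - 1)


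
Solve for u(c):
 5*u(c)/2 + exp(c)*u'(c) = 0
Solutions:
 u(c) = C1*exp(5*exp(-c)/2)


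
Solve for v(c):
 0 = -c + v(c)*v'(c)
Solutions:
 v(c) = -sqrt(C1 + c^2)
 v(c) = sqrt(C1 + c^2)


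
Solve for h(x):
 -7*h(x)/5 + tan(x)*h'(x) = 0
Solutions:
 h(x) = C1*sin(x)^(7/5)


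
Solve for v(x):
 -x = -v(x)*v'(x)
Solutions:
 v(x) = -sqrt(C1 + x^2)
 v(x) = sqrt(C1 + x^2)


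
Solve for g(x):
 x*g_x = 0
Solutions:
 g(x) = C1


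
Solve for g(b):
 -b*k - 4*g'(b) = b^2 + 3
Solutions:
 g(b) = C1 - b^3/12 - b^2*k/8 - 3*b/4


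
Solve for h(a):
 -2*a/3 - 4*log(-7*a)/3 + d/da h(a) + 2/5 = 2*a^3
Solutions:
 h(a) = C1 + a^4/2 + a^2/3 + 4*a*log(-a)/3 + 2*a*(-13 + 10*log(7))/15


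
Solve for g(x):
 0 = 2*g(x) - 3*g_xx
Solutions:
 g(x) = C1*exp(-sqrt(6)*x/3) + C2*exp(sqrt(6)*x/3)


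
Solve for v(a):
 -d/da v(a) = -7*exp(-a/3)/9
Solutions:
 v(a) = C1 - 7*exp(-a/3)/3


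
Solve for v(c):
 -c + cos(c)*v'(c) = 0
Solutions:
 v(c) = C1 + Integral(c/cos(c), c)


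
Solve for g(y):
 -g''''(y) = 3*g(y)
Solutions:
 g(y) = (C1*sin(sqrt(2)*3^(1/4)*y/2) + C2*cos(sqrt(2)*3^(1/4)*y/2))*exp(-sqrt(2)*3^(1/4)*y/2) + (C3*sin(sqrt(2)*3^(1/4)*y/2) + C4*cos(sqrt(2)*3^(1/4)*y/2))*exp(sqrt(2)*3^(1/4)*y/2)


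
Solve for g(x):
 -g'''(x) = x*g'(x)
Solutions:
 g(x) = C1 + Integral(C2*airyai(-x) + C3*airybi(-x), x)


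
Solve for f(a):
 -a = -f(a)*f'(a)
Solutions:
 f(a) = -sqrt(C1 + a^2)
 f(a) = sqrt(C1 + a^2)


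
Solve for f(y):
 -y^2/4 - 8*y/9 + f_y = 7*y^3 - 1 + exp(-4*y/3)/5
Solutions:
 f(y) = C1 + 7*y^4/4 + y^3/12 + 4*y^2/9 - y - 3*exp(-4*y/3)/20


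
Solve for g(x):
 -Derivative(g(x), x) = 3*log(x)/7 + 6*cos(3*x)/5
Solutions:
 g(x) = C1 - 3*x*log(x)/7 + 3*x/7 - 2*sin(3*x)/5


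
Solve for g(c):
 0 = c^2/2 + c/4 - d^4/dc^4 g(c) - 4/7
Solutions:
 g(c) = C1 + C2*c + C3*c^2 + C4*c^3 + c^6/720 + c^5/480 - c^4/42


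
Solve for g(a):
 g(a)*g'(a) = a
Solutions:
 g(a) = -sqrt(C1 + a^2)
 g(a) = sqrt(C1 + a^2)


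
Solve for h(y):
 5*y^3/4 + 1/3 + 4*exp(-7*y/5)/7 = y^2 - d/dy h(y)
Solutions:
 h(y) = C1 - 5*y^4/16 + y^3/3 - y/3 + 20*exp(-7*y/5)/49


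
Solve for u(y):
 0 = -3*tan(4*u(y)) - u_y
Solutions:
 u(y) = -asin(C1*exp(-12*y))/4 + pi/4
 u(y) = asin(C1*exp(-12*y))/4


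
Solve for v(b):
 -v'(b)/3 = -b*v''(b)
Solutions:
 v(b) = C1 + C2*b^(4/3)


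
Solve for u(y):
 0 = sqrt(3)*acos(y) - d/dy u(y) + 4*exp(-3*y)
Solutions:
 u(y) = C1 + sqrt(3)*y*acos(y) - sqrt(3)*sqrt(1 - y^2) - 4*exp(-3*y)/3


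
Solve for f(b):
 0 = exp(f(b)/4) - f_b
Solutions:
 f(b) = 4*log(-1/(C1 + b)) + 8*log(2)


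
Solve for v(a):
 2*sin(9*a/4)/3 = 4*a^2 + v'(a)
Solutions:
 v(a) = C1 - 4*a^3/3 - 8*cos(9*a/4)/27


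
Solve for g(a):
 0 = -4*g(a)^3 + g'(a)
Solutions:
 g(a) = -sqrt(2)*sqrt(-1/(C1 + 4*a))/2
 g(a) = sqrt(2)*sqrt(-1/(C1 + 4*a))/2


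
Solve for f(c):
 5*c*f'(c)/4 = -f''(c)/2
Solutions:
 f(c) = C1 + C2*erf(sqrt(5)*c/2)


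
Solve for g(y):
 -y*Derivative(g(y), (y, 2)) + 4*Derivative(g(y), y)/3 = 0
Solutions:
 g(y) = C1 + C2*y^(7/3)


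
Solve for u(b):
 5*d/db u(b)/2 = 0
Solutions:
 u(b) = C1


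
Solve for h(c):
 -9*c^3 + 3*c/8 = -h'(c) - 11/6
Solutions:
 h(c) = C1 + 9*c^4/4 - 3*c^2/16 - 11*c/6


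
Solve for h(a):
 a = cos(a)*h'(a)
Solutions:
 h(a) = C1 + Integral(a/cos(a), a)


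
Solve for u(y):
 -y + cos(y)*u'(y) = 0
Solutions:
 u(y) = C1 + Integral(y/cos(y), y)


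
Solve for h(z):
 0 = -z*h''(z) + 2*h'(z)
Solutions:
 h(z) = C1 + C2*z^3


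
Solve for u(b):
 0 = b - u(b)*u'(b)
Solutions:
 u(b) = -sqrt(C1 + b^2)
 u(b) = sqrt(C1 + b^2)


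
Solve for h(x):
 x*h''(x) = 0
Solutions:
 h(x) = C1 + C2*x


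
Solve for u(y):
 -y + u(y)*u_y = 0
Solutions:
 u(y) = -sqrt(C1 + y^2)
 u(y) = sqrt(C1 + y^2)


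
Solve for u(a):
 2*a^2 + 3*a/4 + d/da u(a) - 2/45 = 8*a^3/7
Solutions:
 u(a) = C1 + 2*a^4/7 - 2*a^3/3 - 3*a^2/8 + 2*a/45


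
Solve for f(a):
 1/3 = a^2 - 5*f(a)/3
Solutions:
 f(a) = 3*a^2/5 - 1/5


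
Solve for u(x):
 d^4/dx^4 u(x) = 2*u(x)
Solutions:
 u(x) = C1*exp(-2^(1/4)*x) + C2*exp(2^(1/4)*x) + C3*sin(2^(1/4)*x) + C4*cos(2^(1/4)*x)


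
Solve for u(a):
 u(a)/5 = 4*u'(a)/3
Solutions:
 u(a) = C1*exp(3*a/20)


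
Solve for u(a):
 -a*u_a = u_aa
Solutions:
 u(a) = C1 + C2*erf(sqrt(2)*a/2)


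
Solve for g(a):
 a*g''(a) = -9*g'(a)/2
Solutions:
 g(a) = C1 + C2/a^(7/2)


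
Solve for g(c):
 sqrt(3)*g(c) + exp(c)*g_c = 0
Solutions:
 g(c) = C1*exp(sqrt(3)*exp(-c))


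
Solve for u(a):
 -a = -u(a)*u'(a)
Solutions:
 u(a) = -sqrt(C1 + a^2)
 u(a) = sqrt(C1 + a^2)


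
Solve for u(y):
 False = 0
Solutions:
 u(y) = C1 + zoo*y - 5*log(cos(3*y/4))/3


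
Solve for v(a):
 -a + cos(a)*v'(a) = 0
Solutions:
 v(a) = C1 + Integral(a/cos(a), a)


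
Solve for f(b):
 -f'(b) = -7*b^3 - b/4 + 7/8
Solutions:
 f(b) = C1 + 7*b^4/4 + b^2/8 - 7*b/8


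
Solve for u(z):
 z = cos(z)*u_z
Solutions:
 u(z) = C1 + Integral(z/cos(z), z)


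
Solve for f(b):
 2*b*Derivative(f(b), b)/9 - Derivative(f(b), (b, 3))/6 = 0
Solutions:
 f(b) = C1 + Integral(C2*airyai(6^(2/3)*b/3) + C3*airybi(6^(2/3)*b/3), b)


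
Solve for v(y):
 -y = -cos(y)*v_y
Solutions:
 v(y) = C1 + Integral(y/cos(y), y)


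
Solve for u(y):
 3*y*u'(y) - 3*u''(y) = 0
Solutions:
 u(y) = C1 + C2*erfi(sqrt(2)*y/2)


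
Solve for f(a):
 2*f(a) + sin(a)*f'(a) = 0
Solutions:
 f(a) = C1*(cos(a) + 1)/(cos(a) - 1)


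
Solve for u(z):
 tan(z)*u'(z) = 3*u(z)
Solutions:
 u(z) = C1*sin(z)^3


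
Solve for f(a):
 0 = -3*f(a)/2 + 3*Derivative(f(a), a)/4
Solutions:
 f(a) = C1*exp(2*a)


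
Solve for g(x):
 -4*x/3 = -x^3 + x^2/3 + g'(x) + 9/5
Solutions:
 g(x) = C1 + x^4/4 - x^3/9 - 2*x^2/3 - 9*x/5


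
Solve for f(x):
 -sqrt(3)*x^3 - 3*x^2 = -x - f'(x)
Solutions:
 f(x) = C1 + sqrt(3)*x^4/4 + x^3 - x^2/2


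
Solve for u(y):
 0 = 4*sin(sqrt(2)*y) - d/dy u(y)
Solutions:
 u(y) = C1 - 2*sqrt(2)*cos(sqrt(2)*y)


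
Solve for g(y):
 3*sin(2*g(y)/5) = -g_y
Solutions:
 3*y + 5*log(cos(2*g(y)/5) - 1)/4 - 5*log(cos(2*g(y)/5) + 1)/4 = C1


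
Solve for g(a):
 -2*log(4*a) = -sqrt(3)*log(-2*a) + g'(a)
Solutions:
 g(a) = C1 - a*(2 - sqrt(3))*log(a) + a*(-4*log(2) - sqrt(3) + sqrt(3)*log(2) + 2 + sqrt(3)*I*pi)


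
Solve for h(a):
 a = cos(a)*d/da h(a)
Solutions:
 h(a) = C1 + Integral(a/cos(a), a)


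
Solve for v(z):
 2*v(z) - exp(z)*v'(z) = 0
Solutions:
 v(z) = C1*exp(-2*exp(-z))


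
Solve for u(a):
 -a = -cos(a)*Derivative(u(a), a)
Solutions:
 u(a) = C1 + Integral(a/cos(a), a)


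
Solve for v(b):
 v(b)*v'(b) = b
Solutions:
 v(b) = -sqrt(C1 + b^2)
 v(b) = sqrt(C1 + b^2)


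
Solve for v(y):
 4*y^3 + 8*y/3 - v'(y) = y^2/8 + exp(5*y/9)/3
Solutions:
 v(y) = C1 + y^4 - y^3/24 + 4*y^2/3 - 3*exp(5*y/9)/5


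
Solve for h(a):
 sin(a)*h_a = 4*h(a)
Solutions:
 h(a) = C1*(cos(a)^2 - 2*cos(a) + 1)/(cos(a)^2 + 2*cos(a) + 1)


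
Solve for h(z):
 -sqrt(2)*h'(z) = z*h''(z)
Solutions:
 h(z) = C1 + C2*z^(1 - sqrt(2))


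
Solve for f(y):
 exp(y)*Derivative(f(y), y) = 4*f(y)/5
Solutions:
 f(y) = C1*exp(-4*exp(-y)/5)


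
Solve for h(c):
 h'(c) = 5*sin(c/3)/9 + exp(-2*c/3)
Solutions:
 h(c) = C1 - 5*cos(c/3)/3 - 3*exp(-2*c/3)/2


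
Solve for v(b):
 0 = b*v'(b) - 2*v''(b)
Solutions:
 v(b) = C1 + C2*erfi(b/2)


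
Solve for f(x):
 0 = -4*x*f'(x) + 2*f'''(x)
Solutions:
 f(x) = C1 + Integral(C2*airyai(2^(1/3)*x) + C3*airybi(2^(1/3)*x), x)


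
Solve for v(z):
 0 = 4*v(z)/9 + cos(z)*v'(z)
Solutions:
 v(z) = C1*(sin(z) - 1)^(2/9)/(sin(z) + 1)^(2/9)


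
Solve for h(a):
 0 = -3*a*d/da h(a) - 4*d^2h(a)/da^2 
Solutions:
 h(a) = C1 + C2*erf(sqrt(6)*a/4)


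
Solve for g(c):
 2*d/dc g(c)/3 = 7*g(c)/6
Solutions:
 g(c) = C1*exp(7*c/4)


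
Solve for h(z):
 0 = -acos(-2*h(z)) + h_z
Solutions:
 Integral(1/acos(-2*_y), (_y, h(z))) = C1 + z


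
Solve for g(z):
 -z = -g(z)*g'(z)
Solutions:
 g(z) = -sqrt(C1 + z^2)
 g(z) = sqrt(C1 + z^2)


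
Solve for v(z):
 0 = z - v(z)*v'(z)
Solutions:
 v(z) = -sqrt(C1 + z^2)
 v(z) = sqrt(C1 + z^2)


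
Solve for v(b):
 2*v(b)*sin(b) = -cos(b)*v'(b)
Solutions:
 v(b) = C1*cos(b)^2


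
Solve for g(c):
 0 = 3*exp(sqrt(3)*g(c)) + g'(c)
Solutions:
 g(c) = sqrt(3)*(2*log(1/(C1 + 3*c)) - log(3))/6


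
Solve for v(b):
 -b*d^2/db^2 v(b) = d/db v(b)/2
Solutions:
 v(b) = C1 + C2*sqrt(b)


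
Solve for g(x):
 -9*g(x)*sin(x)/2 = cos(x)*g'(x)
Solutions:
 g(x) = C1*cos(x)^(9/2)


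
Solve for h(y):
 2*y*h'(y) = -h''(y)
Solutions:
 h(y) = C1 + C2*erf(y)


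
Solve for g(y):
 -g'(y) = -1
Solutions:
 g(y) = C1 + y


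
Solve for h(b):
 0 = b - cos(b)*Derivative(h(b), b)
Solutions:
 h(b) = C1 + Integral(b/cos(b), b)


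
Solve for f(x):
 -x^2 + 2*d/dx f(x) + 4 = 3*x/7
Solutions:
 f(x) = C1 + x^3/6 + 3*x^2/28 - 2*x


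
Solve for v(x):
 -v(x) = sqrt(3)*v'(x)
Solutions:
 v(x) = C1*exp(-sqrt(3)*x/3)


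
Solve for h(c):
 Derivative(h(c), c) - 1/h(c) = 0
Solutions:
 h(c) = -sqrt(C1 + 2*c)
 h(c) = sqrt(C1 + 2*c)


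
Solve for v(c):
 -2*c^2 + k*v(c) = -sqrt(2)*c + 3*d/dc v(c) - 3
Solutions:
 v(c) = C1*exp(c*k/3) + 2*c^2/k - sqrt(2)*c/k + 12*c/k^2 - 3/k - 3*sqrt(2)/k^2 + 36/k^3


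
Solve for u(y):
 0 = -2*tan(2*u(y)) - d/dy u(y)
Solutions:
 u(y) = -asin(C1*exp(-4*y))/2 + pi/2
 u(y) = asin(C1*exp(-4*y))/2


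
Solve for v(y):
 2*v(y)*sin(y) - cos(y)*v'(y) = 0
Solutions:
 v(y) = C1/cos(y)^2


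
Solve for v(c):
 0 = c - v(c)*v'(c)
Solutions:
 v(c) = -sqrt(C1 + c^2)
 v(c) = sqrt(C1 + c^2)


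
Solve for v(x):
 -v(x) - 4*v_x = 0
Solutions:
 v(x) = C1*exp(-x/4)


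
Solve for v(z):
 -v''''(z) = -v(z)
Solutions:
 v(z) = C1*exp(-z) + C2*exp(z) + C3*sin(z) + C4*cos(z)


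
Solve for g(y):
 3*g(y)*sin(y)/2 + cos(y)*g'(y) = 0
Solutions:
 g(y) = C1*cos(y)^(3/2)


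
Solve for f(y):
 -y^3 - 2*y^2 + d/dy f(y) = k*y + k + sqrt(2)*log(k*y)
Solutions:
 f(y) = C1 + k*y^2/2 + y^4/4 + 2*y^3/3 + y*(k - sqrt(2)) + sqrt(2)*y*log(k*y)


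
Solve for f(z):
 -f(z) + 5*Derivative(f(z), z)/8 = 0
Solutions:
 f(z) = C1*exp(8*z/5)


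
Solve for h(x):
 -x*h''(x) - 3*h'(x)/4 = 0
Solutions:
 h(x) = C1 + C2*x^(1/4)


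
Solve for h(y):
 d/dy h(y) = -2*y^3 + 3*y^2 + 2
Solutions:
 h(y) = C1 - y^4/2 + y^3 + 2*y


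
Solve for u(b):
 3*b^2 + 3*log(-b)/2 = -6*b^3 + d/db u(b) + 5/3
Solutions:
 u(b) = C1 + 3*b^4/2 + b^3 + 3*b*log(-b)/2 - 19*b/6


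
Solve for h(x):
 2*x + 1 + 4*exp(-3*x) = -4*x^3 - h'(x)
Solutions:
 h(x) = C1 - x^4 - x^2 - x + 4*exp(-3*x)/3


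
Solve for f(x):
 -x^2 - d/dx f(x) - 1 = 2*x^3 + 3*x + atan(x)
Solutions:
 f(x) = C1 - x^4/2 - x^3/3 - 3*x^2/2 - x*atan(x) - x + log(x^2 + 1)/2


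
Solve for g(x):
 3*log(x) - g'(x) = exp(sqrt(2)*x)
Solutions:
 g(x) = C1 + 3*x*log(x) - 3*x - sqrt(2)*exp(sqrt(2)*x)/2


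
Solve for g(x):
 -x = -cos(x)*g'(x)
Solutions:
 g(x) = C1 + Integral(x/cos(x), x)


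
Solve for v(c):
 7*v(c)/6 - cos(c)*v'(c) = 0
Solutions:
 v(c) = C1*(sin(c) + 1)^(7/12)/(sin(c) - 1)^(7/12)


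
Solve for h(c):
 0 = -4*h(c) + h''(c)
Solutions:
 h(c) = C1*exp(-2*c) + C2*exp(2*c)


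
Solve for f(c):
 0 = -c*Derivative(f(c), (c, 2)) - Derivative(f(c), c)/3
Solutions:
 f(c) = C1 + C2*c^(2/3)


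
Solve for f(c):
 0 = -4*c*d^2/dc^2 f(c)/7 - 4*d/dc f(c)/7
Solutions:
 f(c) = C1 + C2*log(c)


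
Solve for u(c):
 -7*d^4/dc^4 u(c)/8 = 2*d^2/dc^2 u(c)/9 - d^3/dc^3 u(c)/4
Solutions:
 u(c) = C1 + C2*c + (C3*sin(sqrt(103)*c/21) + C4*cos(sqrt(103)*c/21))*exp(c/7)


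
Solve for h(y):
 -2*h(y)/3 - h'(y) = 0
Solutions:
 h(y) = C1*exp(-2*y/3)


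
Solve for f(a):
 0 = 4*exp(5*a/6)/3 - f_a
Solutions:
 f(a) = C1 + 8*exp(5*a/6)/5


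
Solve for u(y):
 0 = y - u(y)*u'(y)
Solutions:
 u(y) = -sqrt(C1 + y^2)
 u(y) = sqrt(C1 + y^2)


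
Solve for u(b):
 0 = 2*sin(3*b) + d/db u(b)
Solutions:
 u(b) = C1 + 2*cos(3*b)/3


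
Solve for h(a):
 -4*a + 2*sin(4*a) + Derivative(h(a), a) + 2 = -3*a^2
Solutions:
 h(a) = C1 - a^3 + 2*a^2 - 2*a + cos(4*a)/2


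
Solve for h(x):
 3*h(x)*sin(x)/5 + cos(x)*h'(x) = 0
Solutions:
 h(x) = C1*cos(x)^(3/5)


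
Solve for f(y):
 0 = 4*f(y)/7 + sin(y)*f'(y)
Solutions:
 f(y) = C1*(cos(y) + 1)^(2/7)/(cos(y) - 1)^(2/7)


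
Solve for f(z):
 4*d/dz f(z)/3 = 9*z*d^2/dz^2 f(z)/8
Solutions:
 f(z) = C1 + C2*z^(59/27)


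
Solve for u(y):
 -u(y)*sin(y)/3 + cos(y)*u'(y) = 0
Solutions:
 u(y) = C1/cos(y)^(1/3)


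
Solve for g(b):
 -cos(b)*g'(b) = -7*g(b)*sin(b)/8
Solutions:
 g(b) = C1/cos(b)^(7/8)


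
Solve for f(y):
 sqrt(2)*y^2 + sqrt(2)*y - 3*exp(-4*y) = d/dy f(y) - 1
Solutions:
 f(y) = C1 + sqrt(2)*y^3/3 + sqrt(2)*y^2/2 + y + 3*exp(-4*y)/4


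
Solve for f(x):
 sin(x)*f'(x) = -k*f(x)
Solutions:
 f(x) = C1*exp(k*(-log(cos(x) - 1) + log(cos(x) + 1))/2)


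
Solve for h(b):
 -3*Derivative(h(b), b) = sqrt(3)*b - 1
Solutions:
 h(b) = C1 - sqrt(3)*b^2/6 + b/3


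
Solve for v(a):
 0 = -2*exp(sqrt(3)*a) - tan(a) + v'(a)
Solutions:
 v(a) = C1 + 2*sqrt(3)*exp(sqrt(3)*a)/3 - log(cos(a))


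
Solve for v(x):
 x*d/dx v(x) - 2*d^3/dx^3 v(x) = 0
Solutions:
 v(x) = C1 + Integral(C2*airyai(2^(2/3)*x/2) + C3*airybi(2^(2/3)*x/2), x)


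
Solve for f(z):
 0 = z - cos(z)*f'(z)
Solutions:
 f(z) = C1 + Integral(z/cos(z), z)


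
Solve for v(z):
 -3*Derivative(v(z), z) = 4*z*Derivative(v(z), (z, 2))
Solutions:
 v(z) = C1 + C2*z^(1/4)


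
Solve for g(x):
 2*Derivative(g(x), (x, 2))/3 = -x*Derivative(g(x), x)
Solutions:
 g(x) = C1 + C2*erf(sqrt(3)*x/2)


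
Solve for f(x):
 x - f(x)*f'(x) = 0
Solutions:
 f(x) = -sqrt(C1 + x^2)
 f(x) = sqrt(C1 + x^2)


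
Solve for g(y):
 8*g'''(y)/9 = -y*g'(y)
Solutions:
 g(y) = C1 + Integral(C2*airyai(-3^(2/3)*y/2) + C3*airybi(-3^(2/3)*y/2), y)


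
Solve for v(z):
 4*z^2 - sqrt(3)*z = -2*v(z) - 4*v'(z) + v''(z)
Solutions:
 v(z) = C1*exp(z*(2 - sqrt(6))) + C2*exp(z*(2 + sqrt(6))) - 2*z^2 + sqrt(3)*z/2 + 8*z - 18 - sqrt(3)


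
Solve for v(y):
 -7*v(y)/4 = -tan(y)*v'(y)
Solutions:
 v(y) = C1*sin(y)^(7/4)


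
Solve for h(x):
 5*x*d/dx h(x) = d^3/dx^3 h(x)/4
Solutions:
 h(x) = C1 + Integral(C2*airyai(20^(1/3)*x) + C3*airybi(20^(1/3)*x), x)


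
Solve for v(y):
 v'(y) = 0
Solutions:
 v(y) = C1


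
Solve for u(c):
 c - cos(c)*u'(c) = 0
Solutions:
 u(c) = C1 + Integral(c/cos(c), c)


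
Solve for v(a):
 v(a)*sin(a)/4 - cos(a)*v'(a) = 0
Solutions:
 v(a) = C1/cos(a)^(1/4)


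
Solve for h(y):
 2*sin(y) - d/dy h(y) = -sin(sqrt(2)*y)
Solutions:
 h(y) = C1 - 2*cos(y) - sqrt(2)*cos(sqrt(2)*y)/2


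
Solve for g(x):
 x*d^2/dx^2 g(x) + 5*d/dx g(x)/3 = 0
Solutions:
 g(x) = C1 + C2/x^(2/3)


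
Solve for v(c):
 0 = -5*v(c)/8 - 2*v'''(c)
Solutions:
 v(c) = C3*exp(-2^(2/3)*5^(1/3)*c/4) + (C1*sin(2^(2/3)*sqrt(3)*5^(1/3)*c/8) + C2*cos(2^(2/3)*sqrt(3)*5^(1/3)*c/8))*exp(2^(2/3)*5^(1/3)*c/8)


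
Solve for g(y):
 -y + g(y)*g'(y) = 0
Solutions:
 g(y) = -sqrt(C1 + y^2)
 g(y) = sqrt(C1 + y^2)


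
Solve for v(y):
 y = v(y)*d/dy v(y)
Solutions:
 v(y) = -sqrt(C1 + y^2)
 v(y) = sqrt(C1 + y^2)


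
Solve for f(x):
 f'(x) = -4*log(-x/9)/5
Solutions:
 f(x) = C1 - 4*x*log(-x)/5 + 4*x*(1 + 2*log(3))/5


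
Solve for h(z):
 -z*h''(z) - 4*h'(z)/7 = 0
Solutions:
 h(z) = C1 + C2*z^(3/7)


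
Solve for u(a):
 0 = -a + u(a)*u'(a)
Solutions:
 u(a) = -sqrt(C1 + a^2)
 u(a) = sqrt(C1 + a^2)


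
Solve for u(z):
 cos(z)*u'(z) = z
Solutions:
 u(z) = C1 + Integral(z/cos(z), z)


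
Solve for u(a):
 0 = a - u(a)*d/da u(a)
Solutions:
 u(a) = -sqrt(C1 + a^2)
 u(a) = sqrt(C1 + a^2)


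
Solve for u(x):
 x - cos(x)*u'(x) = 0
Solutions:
 u(x) = C1 + Integral(x/cos(x), x)


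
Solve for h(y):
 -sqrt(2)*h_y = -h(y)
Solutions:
 h(y) = C1*exp(sqrt(2)*y/2)


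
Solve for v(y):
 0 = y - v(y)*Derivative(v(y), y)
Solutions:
 v(y) = -sqrt(C1 + y^2)
 v(y) = sqrt(C1 + y^2)


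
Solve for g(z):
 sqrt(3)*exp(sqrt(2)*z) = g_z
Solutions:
 g(z) = C1 + sqrt(6)*exp(sqrt(2)*z)/2


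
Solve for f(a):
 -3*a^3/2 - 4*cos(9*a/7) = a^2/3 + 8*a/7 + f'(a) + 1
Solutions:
 f(a) = C1 - 3*a^4/8 - a^3/9 - 4*a^2/7 - a - 28*sin(9*a/7)/9


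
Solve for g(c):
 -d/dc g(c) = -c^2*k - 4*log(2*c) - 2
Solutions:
 g(c) = C1 + c^3*k/3 + 4*c*log(c) - 2*c + c*log(16)


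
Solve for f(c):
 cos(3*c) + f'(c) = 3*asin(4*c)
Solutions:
 f(c) = C1 + 3*c*asin(4*c) + 3*sqrt(1 - 16*c^2)/4 - sin(3*c)/3


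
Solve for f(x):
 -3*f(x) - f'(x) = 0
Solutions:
 f(x) = C1*exp(-3*x)


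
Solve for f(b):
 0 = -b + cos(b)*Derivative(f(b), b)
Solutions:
 f(b) = C1 + Integral(b/cos(b), b)


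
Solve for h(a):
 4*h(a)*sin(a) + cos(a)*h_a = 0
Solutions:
 h(a) = C1*cos(a)^4


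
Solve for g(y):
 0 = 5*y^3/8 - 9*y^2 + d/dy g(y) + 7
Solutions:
 g(y) = C1 - 5*y^4/32 + 3*y^3 - 7*y


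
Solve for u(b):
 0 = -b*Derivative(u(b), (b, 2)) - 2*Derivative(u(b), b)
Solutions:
 u(b) = C1 + C2/b


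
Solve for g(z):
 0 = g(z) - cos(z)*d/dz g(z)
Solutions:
 g(z) = C1*sqrt(sin(z) + 1)/sqrt(sin(z) - 1)


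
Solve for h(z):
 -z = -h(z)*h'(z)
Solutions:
 h(z) = -sqrt(C1 + z^2)
 h(z) = sqrt(C1 + z^2)


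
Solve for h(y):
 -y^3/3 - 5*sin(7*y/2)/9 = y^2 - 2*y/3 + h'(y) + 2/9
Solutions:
 h(y) = C1 - y^4/12 - y^3/3 + y^2/3 - 2*y/9 + 10*cos(7*y/2)/63


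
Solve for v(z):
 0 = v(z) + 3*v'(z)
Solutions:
 v(z) = C1*exp(-z/3)


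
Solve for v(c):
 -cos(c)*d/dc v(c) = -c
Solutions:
 v(c) = C1 + Integral(c/cos(c), c)


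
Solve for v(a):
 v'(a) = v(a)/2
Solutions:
 v(a) = C1*exp(a/2)


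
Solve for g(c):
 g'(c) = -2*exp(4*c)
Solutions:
 g(c) = C1 - exp(4*c)/2


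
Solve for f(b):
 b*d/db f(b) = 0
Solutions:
 f(b) = C1


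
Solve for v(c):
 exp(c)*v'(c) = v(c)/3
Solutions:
 v(c) = C1*exp(-exp(-c)/3)


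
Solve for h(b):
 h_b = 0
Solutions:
 h(b) = C1


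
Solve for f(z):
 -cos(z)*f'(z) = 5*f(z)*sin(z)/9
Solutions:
 f(z) = C1*cos(z)^(5/9)


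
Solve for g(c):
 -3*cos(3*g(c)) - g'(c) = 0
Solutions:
 g(c) = -asin((C1 + exp(18*c))/(C1 - exp(18*c)))/3 + pi/3
 g(c) = asin((C1 + exp(18*c))/(C1 - exp(18*c)))/3


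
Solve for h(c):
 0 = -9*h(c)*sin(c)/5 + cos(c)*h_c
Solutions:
 h(c) = C1/cos(c)^(9/5)


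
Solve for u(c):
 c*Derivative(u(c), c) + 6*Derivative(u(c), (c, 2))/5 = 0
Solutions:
 u(c) = C1 + C2*erf(sqrt(15)*c/6)


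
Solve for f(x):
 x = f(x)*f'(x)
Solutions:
 f(x) = -sqrt(C1 + x^2)
 f(x) = sqrt(C1 + x^2)


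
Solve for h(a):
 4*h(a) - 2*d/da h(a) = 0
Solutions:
 h(a) = C1*exp(2*a)


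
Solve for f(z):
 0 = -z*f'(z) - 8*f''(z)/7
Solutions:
 f(z) = C1 + C2*erf(sqrt(7)*z/4)


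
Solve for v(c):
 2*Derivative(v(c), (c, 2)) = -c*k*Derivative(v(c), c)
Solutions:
 v(c) = Piecewise((-sqrt(pi)*C1*erf(c*sqrt(k)/2)/sqrt(k) - C2, (k > 0) | (k < 0)), (-C1*c - C2, True))


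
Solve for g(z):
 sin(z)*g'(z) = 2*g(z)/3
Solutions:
 g(z) = C1*(cos(z) - 1)^(1/3)/(cos(z) + 1)^(1/3)


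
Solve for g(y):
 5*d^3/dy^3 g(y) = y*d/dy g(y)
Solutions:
 g(y) = C1 + Integral(C2*airyai(5^(2/3)*y/5) + C3*airybi(5^(2/3)*y/5), y)


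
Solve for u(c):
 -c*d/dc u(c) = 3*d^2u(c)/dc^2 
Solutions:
 u(c) = C1 + C2*erf(sqrt(6)*c/6)


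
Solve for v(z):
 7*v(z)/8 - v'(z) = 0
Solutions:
 v(z) = C1*exp(7*z/8)


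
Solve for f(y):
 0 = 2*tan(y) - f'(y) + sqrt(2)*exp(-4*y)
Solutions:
 f(y) = C1 + log(tan(y)^2 + 1) - sqrt(2)*exp(-4*y)/4


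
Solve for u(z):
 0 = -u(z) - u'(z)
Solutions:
 u(z) = C1*exp(-z)


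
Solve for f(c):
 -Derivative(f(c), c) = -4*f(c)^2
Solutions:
 f(c) = -1/(C1 + 4*c)


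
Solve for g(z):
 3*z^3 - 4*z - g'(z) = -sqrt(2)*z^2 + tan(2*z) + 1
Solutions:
 g(z) = C1 + 3*z^4/4 + sqrt(2)*z^3/3 - 2*z^2 - z + log(cos(2*z))/2


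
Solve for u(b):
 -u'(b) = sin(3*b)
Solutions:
 u(b) = C1 + cos(3*b)/3


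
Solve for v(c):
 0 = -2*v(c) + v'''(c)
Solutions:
 v(c) = C3*exp(2^(1/3)*c) + (C1*sin(2^(1/3)*sqrt(3)*c/2) + C2*cos(2^(1/3)*sqrt(3)*c/2))*exp(-2^(1/3)*c/2)


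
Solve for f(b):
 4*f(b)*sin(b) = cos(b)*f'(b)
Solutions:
 f(b) = C1/cos(b)^4


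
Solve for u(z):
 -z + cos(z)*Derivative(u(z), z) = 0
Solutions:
 u(z) = C1 + Integral(z/cos(z), z)


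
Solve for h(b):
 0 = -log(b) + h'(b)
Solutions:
 h(b) = C1 + b*log(b) - b


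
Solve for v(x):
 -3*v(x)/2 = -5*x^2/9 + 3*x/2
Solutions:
 v(x) = x*(10*x - 27)/27


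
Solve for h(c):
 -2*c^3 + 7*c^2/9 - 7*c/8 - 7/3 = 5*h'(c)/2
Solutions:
 h(c) = C1 - c^4/5 + 14*c^3/135 - 7*c^2/40 - 14*c/15


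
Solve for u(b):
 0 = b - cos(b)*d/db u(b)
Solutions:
 u(b) = C1 + Integral(b/cos(b), b)


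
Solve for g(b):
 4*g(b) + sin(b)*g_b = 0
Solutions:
 g(b) = C1*(cos(b)^2 + 2*cos(b) + 1)/(cos(b)^2 - 2*cos(b) + 1)


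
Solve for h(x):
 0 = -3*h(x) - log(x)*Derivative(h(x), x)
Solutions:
 h(x) = C1*exp(-3*li(x))


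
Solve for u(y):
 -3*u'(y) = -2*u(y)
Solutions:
 u(y) = C1*exp(2*y/3)


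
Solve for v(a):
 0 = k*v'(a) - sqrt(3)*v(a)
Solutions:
 v(a) = C1*exp(sqrt(3)*a/k)


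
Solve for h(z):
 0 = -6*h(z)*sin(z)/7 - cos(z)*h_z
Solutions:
 h(z) = C1*cos(z)^(6/7)


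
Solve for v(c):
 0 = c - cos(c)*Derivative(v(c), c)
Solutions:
 v(c) = C1 + Integral(c/cos(c), c)


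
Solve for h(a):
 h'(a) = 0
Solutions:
 h(a) = C1


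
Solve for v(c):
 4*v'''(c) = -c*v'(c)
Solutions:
 v(c) = C1 + Integral(C2*airyai(-2^(1/3)*c/2) + C3*airybi(-2^(1/3)*c/2), c)


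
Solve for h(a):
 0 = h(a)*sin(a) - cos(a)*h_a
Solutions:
 h(a) = C1/cos(a)


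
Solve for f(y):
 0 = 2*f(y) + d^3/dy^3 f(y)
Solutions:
 f(y) = C3*exp(-2^(1/3)*y) + (C1*sin(2^(1/3)*sqrt(3)*y/2) + C2*cos(2^(1/3)*sqrt(3)*y/2))*exp(2^(1/3)*y/2)


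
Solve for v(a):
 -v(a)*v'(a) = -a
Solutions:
 v(a) = -sqrt(C1 + a^2)
 v(a) = sqrt(C1 + a^2)


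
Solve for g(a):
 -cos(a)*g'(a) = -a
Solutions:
 g(a) = C1 + Integral(a/cos(a), a)


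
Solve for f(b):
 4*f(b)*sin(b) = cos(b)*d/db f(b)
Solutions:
 f(b) = C1/cos(b)^4


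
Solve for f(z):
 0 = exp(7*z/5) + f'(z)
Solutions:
 f(z) = C1 - 5*exp(7*z/5)/7


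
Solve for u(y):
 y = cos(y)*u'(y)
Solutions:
 u(y) = C1 + Integral(y/cos(y), y)


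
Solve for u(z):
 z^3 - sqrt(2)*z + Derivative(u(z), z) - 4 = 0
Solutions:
 u(z) = C1 - z^4/4 + sqrt(2)*z^2/2 + 4*z


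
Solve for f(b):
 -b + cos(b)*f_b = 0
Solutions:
 f(b) = C1 + Integral(b/cos(b), b)


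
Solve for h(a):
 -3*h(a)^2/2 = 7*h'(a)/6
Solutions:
 h(a) = 7/(C1 + 9*a)


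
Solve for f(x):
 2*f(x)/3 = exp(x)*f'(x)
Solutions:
 f(x) = C1*exp(-2*exp(-x)/3)


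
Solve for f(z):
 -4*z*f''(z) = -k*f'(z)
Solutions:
 f(z) = C1 + z^(re(k)/4 + 1)*(C2*sin(log(z)*Abs(im(k))/4) + C3*cos(log(z)*im(k)/4))


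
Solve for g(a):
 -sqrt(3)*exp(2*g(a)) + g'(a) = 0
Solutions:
 g(a) = log(-sqrt(-1/(C1 + sqrt(3)*a))) - log(2)/2
 g(a) = log(-1/(C1 + sqrt(3)*a))/2 - log(2)/2


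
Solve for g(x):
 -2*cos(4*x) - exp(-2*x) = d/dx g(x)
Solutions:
 g(x) = C1 - sin(4*x)/2 + exp(-2*x)/2


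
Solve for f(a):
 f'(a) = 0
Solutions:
 f(a) = C1


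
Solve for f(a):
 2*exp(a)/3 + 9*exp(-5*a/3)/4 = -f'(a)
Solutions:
 f(a) = C1 - 2*exp(a)/3 + 27*exp(-5*a/3)/20


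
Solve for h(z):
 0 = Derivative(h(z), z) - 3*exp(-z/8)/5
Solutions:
 h(z) = C1 - 24*exp(-z/8)/5


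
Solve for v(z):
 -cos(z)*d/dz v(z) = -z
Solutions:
 v(z) = C1 + Integral(z/cos(z), z)


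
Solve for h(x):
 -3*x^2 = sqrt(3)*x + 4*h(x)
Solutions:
 h(x) = x*(-3*x - sqrt(3))/4


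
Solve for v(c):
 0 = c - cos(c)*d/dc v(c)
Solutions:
 v(c) = C1 + Integral(c/cos(c), c)


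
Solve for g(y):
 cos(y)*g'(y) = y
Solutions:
 g(y) = C1 + Integral(y/cos(y), y)


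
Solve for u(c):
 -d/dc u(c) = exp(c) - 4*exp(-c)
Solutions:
 u(c) = C1 - exp(c) - 4*exp(-c)


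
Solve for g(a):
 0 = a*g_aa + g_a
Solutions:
 g(a) = C1 + C2*log(a)


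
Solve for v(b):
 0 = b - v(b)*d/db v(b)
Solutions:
 v(b) = -sqrt(C1 + b^2)
 v(b) = sqrt(C1 + b^2)


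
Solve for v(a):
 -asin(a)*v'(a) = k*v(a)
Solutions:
 v(a) = C1*exp(-k*Integral(1/asin(a), a))


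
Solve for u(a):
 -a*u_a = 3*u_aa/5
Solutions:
 u(a) = C1 + C2*erf(sqrt(30)*a/6)


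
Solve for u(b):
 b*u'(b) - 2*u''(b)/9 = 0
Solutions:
 u(b) = C1 + C2*erfi(3*b/2)


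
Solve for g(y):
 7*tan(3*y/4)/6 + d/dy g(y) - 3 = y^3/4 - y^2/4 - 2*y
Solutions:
 g(y) = C1 + y^4/16 - y^3/12 - y^2 + 3*y + 14*log(cos(3*y/4))/9


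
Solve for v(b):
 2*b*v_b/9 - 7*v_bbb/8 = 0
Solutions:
 v(b) = C1 + Integral(C2*airyai(2*294^(1/3)*b/21) + C3*airybi(2*294^(1/3)*b/21), b)


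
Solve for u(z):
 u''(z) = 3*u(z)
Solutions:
 u(z) = C1*exp(-sqrt(3)*z) + C2*exp(sqrt(3)*z)


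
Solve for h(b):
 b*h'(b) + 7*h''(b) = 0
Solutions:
 h(b) = C1 + C2*erf(sqrt(14)*b/14)


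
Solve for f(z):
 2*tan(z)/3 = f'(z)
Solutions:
 f(z) = C1 - 2*log(cos(z))/3


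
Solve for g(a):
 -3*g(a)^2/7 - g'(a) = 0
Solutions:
 g(a) = 7/(C1 + 3*a)


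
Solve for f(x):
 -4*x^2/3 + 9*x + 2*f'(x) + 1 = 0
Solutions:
 f(x) = C1 + 2*x^3/9 - 9*x^2/4 - x/2


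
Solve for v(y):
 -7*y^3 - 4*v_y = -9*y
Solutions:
 v(y) = C1 - 7*y^4/16 + 9*y^2/8


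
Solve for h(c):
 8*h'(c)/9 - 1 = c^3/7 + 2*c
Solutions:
 h(c) = C1 + 9*c^4/224 + 9*c^2/8 + 9*c/8


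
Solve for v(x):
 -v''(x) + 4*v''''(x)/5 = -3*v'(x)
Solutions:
 v(x) = C1 + C2*exp(15^(1/3)*x*(15^(1/3)/(sqrt(714) + 27)^(1/3) + (sqrt(714) + 27)^(1/3))/12)*sin(3^(1/6)*5^(1/3)*x*(-3^(2/3)*(sqrt(714) + 27)^(1/3) + 3*5^(1/3)/(sqrt(714) + 27)^(1/3))/12) + C3*exp(15^(1/3)*x*(15^(1/3)/(sqrt(714) + 27)^(1/3) + (sqrt(714) + 27)^(1/3))/12)*cos(3^(1/6)*5^(1/3)*x*(-3^(2/3)*(sqrt(714) + 27)^(1/3) + 3*5^(1/3)/(sqrt(714) + 27)^(1/3))/12) + C4*exp(-15^(1/3)*x*(15^(1/3)/(sqrt(714) + 27)^(1/3) + (sqrt(714) + 27)^(1/3))/6)


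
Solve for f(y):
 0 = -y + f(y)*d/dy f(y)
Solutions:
 f(y) = -sqrt(C1 + y^2)
 f(y) = sqrt(C1 + y^2)


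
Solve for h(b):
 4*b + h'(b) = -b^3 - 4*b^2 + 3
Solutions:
 h(b) = C1 - b^4/4 - 4*b^3/3 - 2*b^2 + 3*b


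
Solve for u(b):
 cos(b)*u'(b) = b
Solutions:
 u(b) = C1 + Integral(b/cos(b), b)


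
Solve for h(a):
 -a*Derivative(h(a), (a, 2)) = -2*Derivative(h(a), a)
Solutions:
 h(a) = C1 + C2*a^3


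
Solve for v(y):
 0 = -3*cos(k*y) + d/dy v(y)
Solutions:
 v(y) = C1 + 3*sin(k*y)/k


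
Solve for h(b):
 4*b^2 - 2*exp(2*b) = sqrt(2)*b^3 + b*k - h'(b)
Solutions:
 h(b) = C1 + sqrt(2)*b^4/4 - 4*b^3/3 + b^2*k/2 + exp(2*b)


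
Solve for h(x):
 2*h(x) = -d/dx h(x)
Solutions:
 h(x) = C1*exp(-2*x)


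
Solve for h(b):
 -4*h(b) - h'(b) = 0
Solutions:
 h(b) = C1*exp(-4*b)


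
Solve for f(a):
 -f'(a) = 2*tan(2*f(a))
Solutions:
 f(a) = -asin(C1*exp(-4*a))/2 + pi/2
 f(a) = asin(C1*exp(-4*a))/2


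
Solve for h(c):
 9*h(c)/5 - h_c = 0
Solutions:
 h(c) = C1*exp(9*c/5)


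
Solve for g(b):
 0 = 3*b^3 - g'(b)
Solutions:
 g(b) = C1 + 3*b^4/4


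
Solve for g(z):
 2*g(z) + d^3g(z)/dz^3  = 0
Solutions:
 g(z) = C3*exp(-2^(1/3)*z) + (C1*sin(2^(1/3)*sqrt(3)*z/2) + C2*cos(2^(1/3)*sqrt(3)*z/2))*exp(2^(1/3)*z/2)


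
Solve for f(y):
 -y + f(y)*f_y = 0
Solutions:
 f(y) = -sqrt(C1 + y^2)
 f(y) = sqrt(C1 + y^2)


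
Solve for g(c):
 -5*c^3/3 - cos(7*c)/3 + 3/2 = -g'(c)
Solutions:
 g(c) = C1 + 5*c^4/12 - 3*c/2 + sin(7*c)/21


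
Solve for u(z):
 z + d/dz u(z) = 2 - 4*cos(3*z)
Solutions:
 u(z) = C1 - z^2/2 + 2*z - 4*sin(3*z)/3


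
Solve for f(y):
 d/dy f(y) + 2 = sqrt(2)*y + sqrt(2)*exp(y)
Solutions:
 f(y) = C1 + sqrt(2)*y^2/2 - 2*y + sqrt(2)*exp(y)


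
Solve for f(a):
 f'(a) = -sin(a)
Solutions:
 f(a) = C1 + cos(a)


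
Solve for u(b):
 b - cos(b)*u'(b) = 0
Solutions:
 u(b) = C1 + Integral(b/cos(b), b)


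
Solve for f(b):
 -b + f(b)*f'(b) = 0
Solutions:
 f(b) = -sqrt(C1 + b^2)
 f(b) = sqrt(C1 + b^2)


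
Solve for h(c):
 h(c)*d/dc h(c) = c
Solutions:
 h(c) = -sqrt(C1 + c^2)
 h(c) = sqrt(C1 + c^2)


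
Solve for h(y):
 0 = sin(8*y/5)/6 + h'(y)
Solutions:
 h(y) = C1 + 5*cos(8*y/5)/48


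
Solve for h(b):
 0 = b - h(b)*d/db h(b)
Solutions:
 h(b) = -sqrt(C1 + b^2)
 h(b) = sqrt(C1 + b^2)


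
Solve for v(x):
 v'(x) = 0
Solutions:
 v(x) = C1


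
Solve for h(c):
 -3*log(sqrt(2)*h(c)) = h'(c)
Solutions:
 2*Integral(1/(2*log(_y) + log(2)), (_y, h(c)))/3 = C1 - c


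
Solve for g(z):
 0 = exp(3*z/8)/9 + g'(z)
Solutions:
 g(z) = C1 - 8*exp(3*z/8)/27


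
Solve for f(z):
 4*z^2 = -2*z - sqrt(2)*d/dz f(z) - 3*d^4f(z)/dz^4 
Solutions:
 f(z) = C1 + C4*exp(-2^(1/6)*3^(2/3)*z/3) - 2*sqrt(2)*z^3/3 - sqrt(2)*z^2/2 + (C2*sin(6^(1/6)*z/2) + C3*cos(6^(1/6)*z/2))*exp(2^(1/6)*3^(2/3)*z/6)


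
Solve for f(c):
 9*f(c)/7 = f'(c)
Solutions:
 f(c) = C1*exp(9*c/7)


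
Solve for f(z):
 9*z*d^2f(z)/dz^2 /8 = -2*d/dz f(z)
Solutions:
 f(z) = C1 + C2/z^(7/9)


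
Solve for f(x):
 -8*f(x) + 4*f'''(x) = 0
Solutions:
 f(x) = C3*exp(2^(1/3)*x) + (C1*sin(2^(1/3)*sqrt(3)*x/2) + C2*cos(2^(1/3)*sqrt(3)*x/2))*exp(-2^(1/3)*x/2)


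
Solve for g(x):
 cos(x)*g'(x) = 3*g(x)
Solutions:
 g(x) = C1*(sin(x) + 1)^(3/2)/(sin(x) - 1)^(3/2)


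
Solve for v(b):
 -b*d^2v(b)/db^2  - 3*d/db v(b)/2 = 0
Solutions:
 v(b) = C1 + C2/sqrt(b)


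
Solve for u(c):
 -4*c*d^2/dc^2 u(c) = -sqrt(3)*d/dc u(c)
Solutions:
 u(c) = C1 + C2*c^(sqrt(3)/4 + 1)


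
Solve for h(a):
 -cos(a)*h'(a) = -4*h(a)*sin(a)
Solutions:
 h(a) = C1/cos(a)^4


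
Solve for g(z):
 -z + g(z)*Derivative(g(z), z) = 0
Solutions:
 g(z) = -sqrt(C1 + z^2)
 g(z) = sqrt(C1 + z^2)


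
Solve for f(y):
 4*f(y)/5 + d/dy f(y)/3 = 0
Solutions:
 f(y) = C1*exp(-12*y/5)


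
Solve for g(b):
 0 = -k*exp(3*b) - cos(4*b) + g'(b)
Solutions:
 g(b) = C1 + k*exp(3*b)/3 + sin(4*b)/4


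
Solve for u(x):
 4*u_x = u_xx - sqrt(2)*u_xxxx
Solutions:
 u(x) = C1 + C2*exp(3^(1/3)*x*(sqrt(2)*3^(1/3)/(sqrt(3)*sqrt(216 - sqrt(2))/2 + 9*sqrt(2))^(1/3) + 2*(sqrt(3)*sqrt(216 - sqrt(2))/2 + 9*sqrt(2))^(1/3))/12)*sin(x*(-3*sqrt(6)/(3*sqrt(3)*sqrt(216 - sqrt(2))/2 + 27*sqrt(2))^(1/3) + 2*sqrt(3)*(3*sqrt(3)*sqrt(216 - sqrt(2))/2 + 27*sqrt(2))^(1/3))/12) + C3*exp(3^(1/3)*x*(sqrt(2)*3^(1/3)/(sqrt(3)*sqrt(216 - sqrt(2))/2 + 9*sqrt(2))^(1/3) + 2*(sqrt(3)*sqrt(216 - sqrt(2))/2 + 9*sqrt(2))^(1/3))/12)*cos(x*(-3*sqrt(6)/(3*sqrt(3)*sqrt(216 - sqrt(2))/2 + 27*sqrt(2))^(1/3) + 2*sqrt(3)*(3*sqrt(3)*sqrt(216 - sqrt(2))/2 + 27*sqrt(2))^(1/3))/12) + C4*exp(-3^(1/3)*x*(sqrt(2)*3^(1/3)/(sqrt(3)*sqrt(216 - sqrt(2))/2 + 9*sqrt(2))^(1/3) + 2*(sqrt(3)*sqrt(216 - sqrt(2))/2 + 9*sqrt(2))^(1/3))/6)


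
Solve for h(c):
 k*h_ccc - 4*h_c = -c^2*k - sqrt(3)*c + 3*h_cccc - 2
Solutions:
 h(c) = C1 + C2*exp(c*(-k^2/(-k^3/27 + sqrt(-k^6 + (486 - k^3)^2)/27 + 18)^(1/3) + 3*k - 9*(-k^3/27 + sqrt(-k^6 + (486 - k^3)^2)/27 + 18)^(1/3))/27) + C3*exp(c*(-4*k^2/((-1 + sqrt(3)*I)*(-k^3/27 + sqrt(-k^6 + (486 - k^3)^2)/27 + 18)^(1/3)) + 6*k + 9*(-k^3/27 + sqrt(-k^6 + (486 - k^3)^2)/27 + 18)^(1/3) - 9*sqrt(3)*I*(-k^3/27 + sqrt(-k^6 + (486 - k^3)^2)/27 + 18)^(1/3))/54) + C4*exp(c*(4*k^2/((1 + sqrt(3)*I)*(-k^3/27 + sqrt(-k^6 + (486 - k^3)^2)/27 + 18)^(1/3)) + 6*k + 9*(-k^3/27 + sqrt(-k^6 + (486 - k^3)^2)/27 + 18)^(1/3) + 9*sqrt(3)*I*(-k^3/27 + sqrt(-k^6 + (486 - k^3)^2)/27 + 18)^(1/3))/54) + c^3*k/12 + sqrt(3)*c^2/8 + c*k^2/8 + c/2
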